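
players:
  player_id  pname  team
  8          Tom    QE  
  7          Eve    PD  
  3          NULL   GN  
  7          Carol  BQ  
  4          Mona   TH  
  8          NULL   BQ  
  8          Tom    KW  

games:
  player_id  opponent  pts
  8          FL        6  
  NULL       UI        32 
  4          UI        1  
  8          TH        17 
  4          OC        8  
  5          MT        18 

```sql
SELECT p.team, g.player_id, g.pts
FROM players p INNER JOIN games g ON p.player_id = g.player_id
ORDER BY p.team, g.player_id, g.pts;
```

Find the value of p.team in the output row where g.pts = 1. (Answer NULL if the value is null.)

INNER JOIN keeps only pairs where the ON condition holds.
Matching on p.player_id = g.player_id. A NULL in a compared column never satisfies the condition.
- p row (player_id=8): matches 2 g row(s) → 2 output row(s).
- p row (player_id=7): no match → dropped.
- p row (player_id=3): no match → dropped.
- p row (player_id=7): no match → dropped.
- p row (player_id=4): matches 2 g row(s) → 2 output row(s).
- p row (player_id=8): matches 2 g row(s) → 2 output row(s).
- p row (player_id=8): matches 2 g row(s) → 2 output row(s).

TH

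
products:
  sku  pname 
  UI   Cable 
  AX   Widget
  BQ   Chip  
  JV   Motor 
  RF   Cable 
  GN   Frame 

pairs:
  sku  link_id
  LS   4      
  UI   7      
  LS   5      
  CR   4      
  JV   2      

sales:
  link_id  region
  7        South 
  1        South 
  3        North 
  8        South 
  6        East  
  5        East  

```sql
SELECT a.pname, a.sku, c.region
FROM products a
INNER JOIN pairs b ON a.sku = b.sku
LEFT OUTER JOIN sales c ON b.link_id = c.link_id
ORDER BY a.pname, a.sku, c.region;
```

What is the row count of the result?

2

Evaluate left to right. First `products a INNER JOIN pairs b` on sku: 2 row(s).
Then LEFT JOIN `sales c` on link_id: each of those 2 rows is kept; rows whose b.link_id has no match in c get NULL for c's columns.
Result: 2 row(s).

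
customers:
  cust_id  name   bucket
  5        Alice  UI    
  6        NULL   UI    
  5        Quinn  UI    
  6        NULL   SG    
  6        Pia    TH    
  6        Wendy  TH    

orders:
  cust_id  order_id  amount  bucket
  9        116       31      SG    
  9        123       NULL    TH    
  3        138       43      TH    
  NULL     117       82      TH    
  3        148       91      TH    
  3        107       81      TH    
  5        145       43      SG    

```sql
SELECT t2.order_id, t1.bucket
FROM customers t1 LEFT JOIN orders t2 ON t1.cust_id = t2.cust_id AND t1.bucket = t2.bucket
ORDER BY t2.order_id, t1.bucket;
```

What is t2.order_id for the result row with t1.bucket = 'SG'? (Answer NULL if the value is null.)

LEFT JOIN keeps every row from `customers`; unmatched rows get NULL for `orders`'s columns.
Matching on t1.cust_id = t2.cust_id AND t1.bucket = t2.bucket. A NULL in a compared column never satisfies the condition.
Matched pairs: 0; unmatched t1 rows kept: 6.

NULL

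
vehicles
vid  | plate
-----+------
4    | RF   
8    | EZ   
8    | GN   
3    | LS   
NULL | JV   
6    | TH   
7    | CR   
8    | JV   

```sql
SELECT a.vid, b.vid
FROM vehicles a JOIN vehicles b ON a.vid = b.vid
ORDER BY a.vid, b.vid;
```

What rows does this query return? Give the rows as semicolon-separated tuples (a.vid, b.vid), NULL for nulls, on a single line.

(3, 3); (4, 4); (6, 6); (7, 7); (8, 8); (8, 8); (8, 8); (8, 8); (8, 8); (8, 8); (8, 8); (8, 8); (8, 8)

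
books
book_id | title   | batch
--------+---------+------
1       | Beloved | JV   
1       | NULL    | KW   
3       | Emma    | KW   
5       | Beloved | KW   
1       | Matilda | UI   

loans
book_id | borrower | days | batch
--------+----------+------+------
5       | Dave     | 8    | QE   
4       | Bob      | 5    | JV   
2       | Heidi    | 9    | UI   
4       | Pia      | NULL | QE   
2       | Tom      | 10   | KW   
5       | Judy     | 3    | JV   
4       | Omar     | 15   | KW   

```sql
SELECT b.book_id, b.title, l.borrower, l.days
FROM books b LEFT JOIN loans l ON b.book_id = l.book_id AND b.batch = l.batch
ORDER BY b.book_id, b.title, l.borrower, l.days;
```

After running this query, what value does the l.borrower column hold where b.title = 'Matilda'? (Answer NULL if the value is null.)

LEFT JOIN keeps every row from `books`; unmatched rows get NULL for `loans`'s columns.
Matching on b.book_id = l.book_id AND b.batch = l.batch.
- b (book_id=1, batch=JV) has no partner → padded with NULL.
- b (book_id=1, batch=KW) has no partner → padded with NULL.
- b (book_id=3, batch=KW) has no partner → padded with NULL.
- b (book_id=5, batch=KW) has no partner → padded with NULL.
- b (book_id=1, batch=UI) has no partner → padded with NULL.

NULL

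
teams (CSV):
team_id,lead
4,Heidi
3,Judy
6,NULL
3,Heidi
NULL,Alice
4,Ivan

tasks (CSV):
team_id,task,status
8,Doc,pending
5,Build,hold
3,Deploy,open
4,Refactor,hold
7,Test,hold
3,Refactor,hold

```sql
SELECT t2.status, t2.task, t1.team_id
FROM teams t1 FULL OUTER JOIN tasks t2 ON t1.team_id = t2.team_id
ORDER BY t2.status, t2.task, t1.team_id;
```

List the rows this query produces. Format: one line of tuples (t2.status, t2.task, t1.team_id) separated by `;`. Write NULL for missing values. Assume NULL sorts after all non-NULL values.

FULL OUTER JOIN keeps every row from both sides; unmatched rows get NULL for the other side's columns.
Matching on t1.team_id = t2.team_id. A NULL in a compared column never satisfies the condition.
Matched pairs: 6; unmatched t1 rows kept: 2; unmatched t2 rows kept: 3.

(hold, Build, NULL); (hold, Refactor, 3); (hold, Refactor, 3); (hold, Refactor, 4); (hold, Refactor, 4); (hold, Test, NULL); (open, Deploy, 3); (open, Deploy, 3); (pending, Doc, NULL); (NULL, NULL, 6); (NULL, NULL, NULL)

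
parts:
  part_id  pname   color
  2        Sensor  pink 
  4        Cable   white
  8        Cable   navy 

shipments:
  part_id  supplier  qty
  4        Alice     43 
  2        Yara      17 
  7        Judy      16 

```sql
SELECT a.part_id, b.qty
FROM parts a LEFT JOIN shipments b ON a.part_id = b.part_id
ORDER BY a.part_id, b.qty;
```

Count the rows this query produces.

LEFT JOIN keeps every row from `parts`; unmatched rows get NULL for `shipments`'s columns.
Matching on a.part_id = b.part_id.
- a row (part_id=2): matches 1 b row(s) → 1 output row(s).
- a row (part_id=4): matches 1 b row(s) → 1 output row(s).
- a row (part_id=8): no match → kept, b columns NULL.
Total: 2 matched + 1 padded = 3 rows.

3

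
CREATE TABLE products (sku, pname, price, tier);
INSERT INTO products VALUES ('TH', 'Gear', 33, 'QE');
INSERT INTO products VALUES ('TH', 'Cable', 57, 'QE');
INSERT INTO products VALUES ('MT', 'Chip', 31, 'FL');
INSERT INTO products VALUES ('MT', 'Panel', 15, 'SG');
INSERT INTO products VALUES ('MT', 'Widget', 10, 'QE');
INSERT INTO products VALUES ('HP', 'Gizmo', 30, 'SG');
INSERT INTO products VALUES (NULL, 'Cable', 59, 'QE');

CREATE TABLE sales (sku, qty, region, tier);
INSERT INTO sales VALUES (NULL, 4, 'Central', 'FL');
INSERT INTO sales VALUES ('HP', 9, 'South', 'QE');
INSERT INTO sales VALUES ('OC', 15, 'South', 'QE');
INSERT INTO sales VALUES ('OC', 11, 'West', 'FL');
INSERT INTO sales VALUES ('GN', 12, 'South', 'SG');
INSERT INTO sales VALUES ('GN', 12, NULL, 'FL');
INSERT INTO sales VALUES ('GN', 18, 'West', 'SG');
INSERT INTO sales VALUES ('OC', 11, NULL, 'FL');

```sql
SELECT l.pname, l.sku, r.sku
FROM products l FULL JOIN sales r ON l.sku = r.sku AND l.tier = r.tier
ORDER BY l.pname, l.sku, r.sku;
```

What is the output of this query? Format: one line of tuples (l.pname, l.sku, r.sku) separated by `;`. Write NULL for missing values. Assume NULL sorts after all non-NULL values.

FULL OUTER JOIN keeps every row from both sides; unmatched rows get NULL for the other side's columns.
Matching on l.sku = r.sku AND l.tier = r.tier. A NULL in a compared column never satisfies the condition.
- sku=TH, tier=QE: no r row matches, row kept with r columns NULL.
- sku=TH, tier=QE: no r row matches, row kept with r columns NULL.
- sku=MT, tier=FL: no r row matches, row kept with r columns NULL.
- sku=MT, tier=SG: no r row matches, row kept with r columns NULL.
- sku=MT, tier=QE: no r row matches, row kept with r columns NULL.
- sku=HP, tier=SG: no r row matches, row kept with r columns NULL.
- sku=NULL, tier=QE: no r row matches, row kept with r columns NULL.
- 8 r row(s) had no l match → kept, l columns NULL.

(Cable, TH, NULL); (Cable, NULL, NULL); (Chip, MT, NULL); (Gear, TH, NULL); (Gizmo, HP, NULL); (Panel, MT, NULL); (Widget, MT, NULL); (NULL, NULL, GN); (NULL, NULL, GN); (NULL, NULL, GN); (NULL, NULL, HP); (NULL, NULL, OC); (NULL, NULL, OC); (NULL, NULL, OC); (NULL, NULL, NULL)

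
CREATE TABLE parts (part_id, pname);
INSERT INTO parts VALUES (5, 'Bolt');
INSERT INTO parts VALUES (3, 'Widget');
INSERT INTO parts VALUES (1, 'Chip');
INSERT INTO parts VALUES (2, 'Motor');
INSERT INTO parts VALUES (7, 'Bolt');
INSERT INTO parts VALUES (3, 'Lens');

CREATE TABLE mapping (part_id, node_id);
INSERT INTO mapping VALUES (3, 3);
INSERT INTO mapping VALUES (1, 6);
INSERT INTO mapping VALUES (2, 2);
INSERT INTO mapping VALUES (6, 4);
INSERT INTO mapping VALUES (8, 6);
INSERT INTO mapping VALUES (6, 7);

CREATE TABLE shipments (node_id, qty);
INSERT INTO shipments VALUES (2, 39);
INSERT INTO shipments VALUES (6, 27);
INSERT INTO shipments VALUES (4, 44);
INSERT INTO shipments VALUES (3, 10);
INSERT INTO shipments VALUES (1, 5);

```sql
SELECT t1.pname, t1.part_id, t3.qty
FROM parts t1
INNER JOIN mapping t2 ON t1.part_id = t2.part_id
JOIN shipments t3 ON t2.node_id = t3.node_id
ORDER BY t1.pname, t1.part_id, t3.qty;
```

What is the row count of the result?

Step 1 — t1 INNER JOIN t2 on part_id → 4 row(s).
Then INNER JOIN `shipments t3` on node_id: keep only rows whose t2.node_id appears in t3.
Result: 4 row(s).

4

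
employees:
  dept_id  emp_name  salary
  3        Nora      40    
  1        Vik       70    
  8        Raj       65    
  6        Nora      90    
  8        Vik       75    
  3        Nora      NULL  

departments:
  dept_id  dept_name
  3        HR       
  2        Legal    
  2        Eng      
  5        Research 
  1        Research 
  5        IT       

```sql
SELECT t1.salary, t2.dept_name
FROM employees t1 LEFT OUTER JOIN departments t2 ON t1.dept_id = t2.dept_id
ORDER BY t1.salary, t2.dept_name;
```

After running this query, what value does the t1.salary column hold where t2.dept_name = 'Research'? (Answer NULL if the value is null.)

70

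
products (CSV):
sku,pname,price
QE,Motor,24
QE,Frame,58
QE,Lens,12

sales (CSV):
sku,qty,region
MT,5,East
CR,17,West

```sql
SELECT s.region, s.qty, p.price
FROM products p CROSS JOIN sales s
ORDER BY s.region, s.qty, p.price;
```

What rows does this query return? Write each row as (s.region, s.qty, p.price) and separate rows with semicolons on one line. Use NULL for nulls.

CROSS JOIN pairs every row of `products` with every row of `sales`: 3 × 2 = 6 rows.
After projecting and ordering:
s.region | s.qty | p.price
East | 5 | 12
East | 5 | 24
East | 5 | 58
West | 17 | 12
West | 17 | 24
West | 17 | 58

(East, 5, 12); (East, 5, 24); (East, 5, 58); (West, 17, 12); (West, 17, 24); (West, 17, 58)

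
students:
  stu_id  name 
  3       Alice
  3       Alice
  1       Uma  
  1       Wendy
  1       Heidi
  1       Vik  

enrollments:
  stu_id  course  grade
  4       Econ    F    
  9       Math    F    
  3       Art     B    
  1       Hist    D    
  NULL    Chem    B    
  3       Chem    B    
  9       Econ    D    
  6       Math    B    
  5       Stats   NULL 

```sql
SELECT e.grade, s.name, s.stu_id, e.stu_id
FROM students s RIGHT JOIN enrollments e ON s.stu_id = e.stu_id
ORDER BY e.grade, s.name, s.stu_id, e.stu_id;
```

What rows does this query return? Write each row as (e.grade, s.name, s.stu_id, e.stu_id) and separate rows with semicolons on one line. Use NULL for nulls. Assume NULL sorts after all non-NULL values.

(B, Alice, 3, 3); (B, Alice, 3, 3); (B, Alice, 3, 3); (B, Alice, 3, 3); (B, NULL, NULL, 6); (B, NULL, NULL, NULL); (D, Heidi, 1, 1); (D, Uma, 1, 1); (D, Vik, 1, 1); (D, Wendy, 1, 1); (D, NULL, NULL, 9); (F, NULL, NULL, 4); (F, NULL, NULL, 9); (NULL, NULL, NULL, 5)

RIGHT JOIN keeps every row from `enrollments`; unmatched rows get NULL for `students`'s columns.
Matching on s.stu_id = e.stu_id. A NULL in a compared column never satisfies the condition.
- stu_id=3: 2 matching e row(s), so 2 row(s) emitted.
- stu_id=3: 2 matching e row(s), so 2 row(s) emitted.
- stu_id=1: 1 matching e row(s), so 1 row(s) emitted.
- stu_id=1: 1 matching e row(s), so 1 row(s) emitted.
- stu_id=1: 1 matching e row(s), so 1 row(s) emitted.
- stu_id=1: 1 matching e row(s), so 1 row(s) emitted.
- plus 6 unmatched e row(s), each kept with NULL s columns.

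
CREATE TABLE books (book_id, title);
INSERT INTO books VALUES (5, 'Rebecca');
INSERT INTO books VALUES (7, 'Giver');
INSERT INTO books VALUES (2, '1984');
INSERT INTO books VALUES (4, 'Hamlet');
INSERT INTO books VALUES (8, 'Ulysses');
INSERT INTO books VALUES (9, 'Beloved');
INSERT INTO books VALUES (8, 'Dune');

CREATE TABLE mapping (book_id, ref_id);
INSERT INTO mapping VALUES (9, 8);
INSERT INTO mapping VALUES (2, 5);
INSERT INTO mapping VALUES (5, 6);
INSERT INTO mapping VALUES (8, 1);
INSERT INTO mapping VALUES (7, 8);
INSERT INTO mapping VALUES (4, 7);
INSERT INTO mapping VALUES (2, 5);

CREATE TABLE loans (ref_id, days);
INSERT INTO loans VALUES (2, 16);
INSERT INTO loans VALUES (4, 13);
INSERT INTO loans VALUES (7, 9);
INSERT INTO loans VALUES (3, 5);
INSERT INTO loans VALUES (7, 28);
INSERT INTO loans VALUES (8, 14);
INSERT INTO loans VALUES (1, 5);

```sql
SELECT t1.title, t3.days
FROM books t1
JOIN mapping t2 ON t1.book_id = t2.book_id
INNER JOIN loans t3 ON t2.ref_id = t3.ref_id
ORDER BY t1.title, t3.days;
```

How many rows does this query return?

Step 1 — t1 INNER JOIN t2 on book_id → 8 row(s).
Then INNER JOIN `loans t3` on ref_id: keep only rows whose t2.ref_id appears in t3.
Result: 6 row(s).

6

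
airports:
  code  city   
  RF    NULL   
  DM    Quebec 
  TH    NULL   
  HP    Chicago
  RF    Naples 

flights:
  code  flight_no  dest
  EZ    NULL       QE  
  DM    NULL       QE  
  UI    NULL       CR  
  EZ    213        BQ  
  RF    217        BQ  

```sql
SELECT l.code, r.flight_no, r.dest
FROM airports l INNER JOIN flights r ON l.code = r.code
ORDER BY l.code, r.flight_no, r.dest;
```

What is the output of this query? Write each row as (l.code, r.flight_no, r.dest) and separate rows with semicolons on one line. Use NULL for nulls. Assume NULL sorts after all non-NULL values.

(DM, NULL, QE); (RF, 217, BQ); (RF, 217, BQ)

INNER JOIN keeps only pairs where the ON condition holds.
Matching on l.code = r.code.
- code=RF: 1 matching r row(s), so 1 row(s) emitted.
- code=DM: 1 matching r row(s), so 1 row(s) emitted.
- code=TH: no matching r row, dropped.
- code=HP: no matching r row, dropped.
- code=RF: 1 matching r row(s), so 1 row(s) emitted.
After projecting and ordering:
l.code | r.flight_no | r.dest
DM | NULL | QE
RF | 217 | BQ
RF | 217 | BQ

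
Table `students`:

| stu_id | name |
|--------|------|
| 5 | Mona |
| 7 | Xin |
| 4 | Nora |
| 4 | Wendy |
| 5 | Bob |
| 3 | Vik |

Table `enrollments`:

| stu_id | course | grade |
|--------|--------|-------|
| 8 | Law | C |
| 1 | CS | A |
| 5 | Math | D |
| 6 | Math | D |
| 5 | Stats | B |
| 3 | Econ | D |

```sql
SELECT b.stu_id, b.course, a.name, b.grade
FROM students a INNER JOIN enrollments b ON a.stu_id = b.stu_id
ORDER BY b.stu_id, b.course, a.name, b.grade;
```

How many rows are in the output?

5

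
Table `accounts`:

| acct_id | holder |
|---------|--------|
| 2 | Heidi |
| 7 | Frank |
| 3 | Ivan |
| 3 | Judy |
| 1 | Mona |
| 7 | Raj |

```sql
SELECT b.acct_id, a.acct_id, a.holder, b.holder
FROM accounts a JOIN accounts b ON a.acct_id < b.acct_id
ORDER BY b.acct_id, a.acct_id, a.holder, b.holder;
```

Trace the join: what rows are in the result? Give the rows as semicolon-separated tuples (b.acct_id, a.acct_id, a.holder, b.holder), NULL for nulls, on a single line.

INNER JOIN keeps only pairs where the ON condition holds.
Matching on a.acct_id < b.acct_id.
Matched pairs: 13.

(2, 1, Mona, Heidi); (3, 1, Mona, Ivan); (3, 1, Mona, Judy); (3, 2, Heidi, Ivan); (3, 2, Heidi, Judy); (7, 1, Mona, Frank); (7, 1, Mona, Raj); (7, 2, Heidi, Frank); (7, 2, Heidi, Raj); (7, 3, Ivan, Frank); (7, 3, Ivan, Raj); (7, 3, Judy, Frank); (7, 3, Judy, Raj)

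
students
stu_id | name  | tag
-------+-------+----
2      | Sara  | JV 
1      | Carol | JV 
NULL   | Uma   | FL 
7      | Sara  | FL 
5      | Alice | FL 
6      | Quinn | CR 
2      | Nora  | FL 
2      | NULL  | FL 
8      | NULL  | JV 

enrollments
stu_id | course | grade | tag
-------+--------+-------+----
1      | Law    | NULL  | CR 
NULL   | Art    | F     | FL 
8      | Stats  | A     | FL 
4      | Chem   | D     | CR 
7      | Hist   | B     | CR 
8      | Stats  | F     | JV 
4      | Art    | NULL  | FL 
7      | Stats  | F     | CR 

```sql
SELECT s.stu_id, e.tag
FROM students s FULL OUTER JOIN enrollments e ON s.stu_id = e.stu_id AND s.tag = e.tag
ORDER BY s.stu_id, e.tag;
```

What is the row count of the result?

16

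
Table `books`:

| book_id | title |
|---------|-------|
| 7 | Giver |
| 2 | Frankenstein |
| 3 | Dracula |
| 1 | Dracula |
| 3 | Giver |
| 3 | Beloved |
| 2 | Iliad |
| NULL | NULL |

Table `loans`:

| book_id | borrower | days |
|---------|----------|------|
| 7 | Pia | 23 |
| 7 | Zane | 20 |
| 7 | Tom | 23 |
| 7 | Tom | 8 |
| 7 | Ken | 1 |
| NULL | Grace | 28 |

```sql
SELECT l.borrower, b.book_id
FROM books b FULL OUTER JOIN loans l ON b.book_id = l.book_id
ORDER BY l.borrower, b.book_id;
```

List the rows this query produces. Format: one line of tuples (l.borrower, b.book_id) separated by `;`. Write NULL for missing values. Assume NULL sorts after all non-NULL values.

(Grace, NULL); (Ken, 7); (Pia, 7); (Tom, 7); (Tom, 7); (Zane, 7); (NULL, 1); (NULL, 2); (NULL, 2); (NULL, 3); (NULL, 3); (NULL, 3); (NULL, NULL)

FULL OUTER JOIN keeps every row from both sides; unmatched rows get NULL for the other side's columns.
Matching on b.book_id = l.book_id. A NULL in a compared column never satisfies the condition.
- b[0] book_id=7 → 5 match(es) in l → 5 row(s).
- b[1] book_id=2 → no match; kept with NULLs on the l side.
- b[2] book_id=3 → no match; kept with NULLs on the l side.
- b[3] book_id=1 → no match; kept with NULLs on the l side.
- b[4] book_id=3 → no match; kept with NULLs on the l side.
- b[5] book_id=3 → no match; kept with NULLs on the l side.
- b[6] book_id=2 → no match; kept with NULLs on the l side.
- b[7] book_id=NULL → no match; kept with NULLs on the l side.
- 1 row(s) from l found no b partner → padded with NULL.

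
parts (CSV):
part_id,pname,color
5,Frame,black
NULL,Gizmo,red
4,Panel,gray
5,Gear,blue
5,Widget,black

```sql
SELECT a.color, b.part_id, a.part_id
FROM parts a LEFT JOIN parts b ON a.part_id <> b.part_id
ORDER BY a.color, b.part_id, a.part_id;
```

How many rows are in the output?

7

LEFT JOIN keeps every row from `parts a`; unmatched rows get NULL for `parts b`'s columns.
Matching on a.part_id <> b.part_id. A NULL in a compared column never satisfies the condition.
- part_id=5: 1 matching b row(s), so 1 row(s) emitted.
- part_id=NULL: no b row matches, row kept with b columns NULL.
- part_id=4: 3 matching b row(s), so 3 row(s) emitted.
- part_id=5: 1 matching b row(s), so 1 row(s) emitted.
- part_id=5: 1 matching b row(s), so 1 row(s) emitted.
Total: 6 matched + 1 padded = 7 rows.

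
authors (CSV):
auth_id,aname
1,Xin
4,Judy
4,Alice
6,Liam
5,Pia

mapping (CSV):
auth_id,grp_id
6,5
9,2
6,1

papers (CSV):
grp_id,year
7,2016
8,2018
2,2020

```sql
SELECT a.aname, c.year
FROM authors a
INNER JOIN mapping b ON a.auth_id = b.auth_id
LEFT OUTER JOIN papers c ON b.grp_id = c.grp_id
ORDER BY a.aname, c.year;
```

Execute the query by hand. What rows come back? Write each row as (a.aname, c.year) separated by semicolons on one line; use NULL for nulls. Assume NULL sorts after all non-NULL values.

(Liam, NULL); (Liam, NULL)

Evaluate left to right. First `authors a INNER JOIN mapping b` on auth_id: 2 row(s).
Then LEFT JOIN `papers c` on grp_id: each of those 2 rows is kept; rows whose b.grp_id has no match in c get NULL for c's columns.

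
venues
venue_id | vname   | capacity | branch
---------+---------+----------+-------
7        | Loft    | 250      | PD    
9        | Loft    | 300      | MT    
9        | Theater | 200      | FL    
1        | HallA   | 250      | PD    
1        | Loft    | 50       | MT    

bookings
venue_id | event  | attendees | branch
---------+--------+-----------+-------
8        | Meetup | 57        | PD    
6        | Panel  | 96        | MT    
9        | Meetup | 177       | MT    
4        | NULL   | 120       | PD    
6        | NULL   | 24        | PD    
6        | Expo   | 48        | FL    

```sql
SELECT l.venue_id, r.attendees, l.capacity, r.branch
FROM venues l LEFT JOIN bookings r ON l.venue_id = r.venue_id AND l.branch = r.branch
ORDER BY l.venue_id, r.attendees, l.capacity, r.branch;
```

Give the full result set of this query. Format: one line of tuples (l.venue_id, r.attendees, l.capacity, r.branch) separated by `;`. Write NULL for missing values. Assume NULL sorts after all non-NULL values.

LEFT JOIN keeps every row from `venues`; unmatched rows get NULL for `bookings`'s columns.
Matching on l.venue_id = r.venue_id AND l.branch = r.branch.
Matched pairs: 1; unmatched l rows kept: 4.

(1, NULL, 50, NULL); (1, NULL, 250, NULL); (7, NULL, 250, NULL); (9, 177, 300, MT); (9, NULL, 200, NULL)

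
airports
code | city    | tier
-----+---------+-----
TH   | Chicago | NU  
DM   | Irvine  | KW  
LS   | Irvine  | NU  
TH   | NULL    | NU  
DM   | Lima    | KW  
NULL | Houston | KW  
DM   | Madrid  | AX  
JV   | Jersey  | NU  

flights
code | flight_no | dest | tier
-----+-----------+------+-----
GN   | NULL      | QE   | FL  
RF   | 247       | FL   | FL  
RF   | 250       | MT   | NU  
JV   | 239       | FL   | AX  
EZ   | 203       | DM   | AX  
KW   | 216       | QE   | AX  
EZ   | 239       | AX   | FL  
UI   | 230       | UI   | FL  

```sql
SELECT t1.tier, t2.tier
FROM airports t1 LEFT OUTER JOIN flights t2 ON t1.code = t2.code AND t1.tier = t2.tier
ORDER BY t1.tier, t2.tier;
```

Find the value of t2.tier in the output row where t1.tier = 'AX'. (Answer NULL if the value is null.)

LEFT JOIN keeps every row from `airports`; unmatched rows get NULL for `flights`'s columns.
Matching on t1.code = t2.code AND t1.tier = t2.tier. A NULL in a compared column never satisfies the condition.
- t1[0] code=TH, tier=NU → no match; kept with NULLs on the t2 side.
- t1[1] code=DM, tier=KW → no match; kept with NULLs on the t2 side.
- t1[2] code=LS, tier=NU → no match; kept with NULLs on the t2 side.
- t1[3] code=TH, tier=NU → no match; kept with NULLs on the t2 side.
- t1[4] code=DM, tier=KW → no match; kept with NULLs on the t2 side.
- t1[5] code=NULL, tier=KW → no match; kept with NULLs on the t2 side.
- t1[6] code=DM, tier=AX → no match; kept with NULLs on the t2 side.
- t1[7] code=JV, tier=NU → no match; kept with NULLs on the t2 side.

NULL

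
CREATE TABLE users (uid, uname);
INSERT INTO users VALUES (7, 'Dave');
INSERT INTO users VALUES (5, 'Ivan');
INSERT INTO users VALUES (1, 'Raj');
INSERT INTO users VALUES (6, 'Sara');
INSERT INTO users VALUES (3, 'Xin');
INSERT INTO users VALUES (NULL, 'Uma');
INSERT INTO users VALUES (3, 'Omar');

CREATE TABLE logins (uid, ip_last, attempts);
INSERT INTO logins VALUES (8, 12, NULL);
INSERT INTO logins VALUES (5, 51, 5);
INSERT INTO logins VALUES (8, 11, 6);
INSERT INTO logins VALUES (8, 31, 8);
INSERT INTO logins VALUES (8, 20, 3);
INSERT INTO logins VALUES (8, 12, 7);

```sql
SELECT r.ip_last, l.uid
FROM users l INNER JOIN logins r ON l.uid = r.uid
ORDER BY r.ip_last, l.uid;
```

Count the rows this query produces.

1

INNER JOIN keeps only pairs where the ON condition holds.
Matching on l.uid = r.uid. A NULL in a compared column never satisfies the condition.
Matched pairs: 1.
Total: 1 rows.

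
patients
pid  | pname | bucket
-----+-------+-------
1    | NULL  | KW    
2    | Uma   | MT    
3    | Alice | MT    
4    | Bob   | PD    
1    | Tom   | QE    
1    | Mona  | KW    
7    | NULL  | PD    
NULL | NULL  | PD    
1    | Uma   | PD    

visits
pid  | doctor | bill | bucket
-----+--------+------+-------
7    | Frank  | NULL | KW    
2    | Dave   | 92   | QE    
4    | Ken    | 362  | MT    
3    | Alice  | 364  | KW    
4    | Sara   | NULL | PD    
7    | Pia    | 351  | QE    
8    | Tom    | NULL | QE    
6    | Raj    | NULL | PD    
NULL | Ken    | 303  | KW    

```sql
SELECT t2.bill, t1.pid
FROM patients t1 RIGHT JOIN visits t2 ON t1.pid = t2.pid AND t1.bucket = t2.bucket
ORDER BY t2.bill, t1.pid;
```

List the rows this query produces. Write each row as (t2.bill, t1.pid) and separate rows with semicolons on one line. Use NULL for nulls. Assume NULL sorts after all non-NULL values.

RIGHT JOIN keeps every row from `visits`; unmatched rows get NULL for `patients`'s columns.
Matching on t1.pid = t2.pid AND t1.bucket = t2.bucket. A NULL in a compared column never satisfies the condition.
Matched pairs: 1; unmatched t2 rows kept: 8.

(92, NULL); (303, NULL); (351, NULL); (362, NULL); (364, NULL); (NULL, 4); (NULL, NULL); (NULL, NULL); (NULL, NULL)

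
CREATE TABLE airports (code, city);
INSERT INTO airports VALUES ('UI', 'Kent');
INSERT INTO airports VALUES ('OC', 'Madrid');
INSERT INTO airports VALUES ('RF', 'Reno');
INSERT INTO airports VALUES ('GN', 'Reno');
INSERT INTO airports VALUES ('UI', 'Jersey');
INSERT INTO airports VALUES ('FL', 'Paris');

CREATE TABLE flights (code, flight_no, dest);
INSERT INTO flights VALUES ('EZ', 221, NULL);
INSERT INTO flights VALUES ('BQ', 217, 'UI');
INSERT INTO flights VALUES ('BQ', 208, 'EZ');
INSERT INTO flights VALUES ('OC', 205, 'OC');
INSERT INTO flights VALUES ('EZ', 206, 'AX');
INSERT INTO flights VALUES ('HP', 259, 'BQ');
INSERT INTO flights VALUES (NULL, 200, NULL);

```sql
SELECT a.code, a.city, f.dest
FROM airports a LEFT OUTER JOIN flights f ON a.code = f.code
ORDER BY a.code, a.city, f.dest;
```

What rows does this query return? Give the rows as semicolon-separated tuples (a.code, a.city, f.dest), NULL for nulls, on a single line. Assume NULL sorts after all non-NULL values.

(FL, Paris, NULL); (GN, Reno, NULL); (OC, Madrid, OC); (RF, Reno, NULL); (UI, Jersey, NULL); (UI, Kent, NULL)

LEFT JOIN keeps every row from `airports`; unmatched rows get NULL for `flights`'s columns.
Matching on a.code = f.code. A NULL in a compared column never satisfies the condition.
Matched pairs: 1; unmatched a rows kept: 5.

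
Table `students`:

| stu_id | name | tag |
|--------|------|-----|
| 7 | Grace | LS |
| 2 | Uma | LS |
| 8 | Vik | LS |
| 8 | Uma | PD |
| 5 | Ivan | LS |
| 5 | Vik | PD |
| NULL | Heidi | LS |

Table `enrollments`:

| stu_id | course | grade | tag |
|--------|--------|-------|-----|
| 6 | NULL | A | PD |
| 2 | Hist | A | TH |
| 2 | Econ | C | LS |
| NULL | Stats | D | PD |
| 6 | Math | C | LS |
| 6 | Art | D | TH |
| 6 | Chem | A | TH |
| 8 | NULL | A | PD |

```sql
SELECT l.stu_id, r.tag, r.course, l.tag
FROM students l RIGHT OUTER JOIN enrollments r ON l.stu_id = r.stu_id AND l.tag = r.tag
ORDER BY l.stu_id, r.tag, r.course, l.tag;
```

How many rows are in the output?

8

RIGHT JOIN keeps every row from `enrollments`; unmatched rows get NULL for `students`'s columns.
Matching on l.stu_id = r.stu_id AND l.tag = r.tag. A NULL in a compared column never satisfies the condition.
Matched pairs: 2; unmatched r rows kept: 6.
Total: 2 matched + 6 padded = 8 rows.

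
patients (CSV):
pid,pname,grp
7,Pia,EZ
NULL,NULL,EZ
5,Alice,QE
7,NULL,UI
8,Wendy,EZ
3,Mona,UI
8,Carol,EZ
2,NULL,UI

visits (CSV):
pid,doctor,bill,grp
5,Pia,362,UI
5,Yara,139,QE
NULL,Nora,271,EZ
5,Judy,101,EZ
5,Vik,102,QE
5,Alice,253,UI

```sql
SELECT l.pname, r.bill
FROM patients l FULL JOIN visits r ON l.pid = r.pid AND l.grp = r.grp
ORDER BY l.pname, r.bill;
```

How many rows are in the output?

13

FULL OUTER JOIN keeps every row from both sides; unmatched rows get NULL for the other side's columns.
Matching on l.pid = r.pid AND l.grp = r.grp. A NULL in a compared column never satisfies the condition.
- l (pid=7, grp=EZ) has no partner → padded with NULL.
- l (pid=NULL, grp=EZ) has no partner → padded with NULL.
- l (pid=5, grp=QE) pairs with 2 row(s) of r.
- l (pid=7, grp=UI) has no partner → padded with NULL.
- l (pid=8, grp=EZ) has no partner → padded with NULL.
- l (pid=3, grp=UI) has no partner → padded with NULL.
- l (pid=8, grp=EZ) has no partner → padded with NULL.
- l (pid=2, grp=UI) has no partner → padded with NULL.
- 4 row(s) from r found no l partner → padded with NULL.
Total: 2 matched + 11 padded = 13 rows.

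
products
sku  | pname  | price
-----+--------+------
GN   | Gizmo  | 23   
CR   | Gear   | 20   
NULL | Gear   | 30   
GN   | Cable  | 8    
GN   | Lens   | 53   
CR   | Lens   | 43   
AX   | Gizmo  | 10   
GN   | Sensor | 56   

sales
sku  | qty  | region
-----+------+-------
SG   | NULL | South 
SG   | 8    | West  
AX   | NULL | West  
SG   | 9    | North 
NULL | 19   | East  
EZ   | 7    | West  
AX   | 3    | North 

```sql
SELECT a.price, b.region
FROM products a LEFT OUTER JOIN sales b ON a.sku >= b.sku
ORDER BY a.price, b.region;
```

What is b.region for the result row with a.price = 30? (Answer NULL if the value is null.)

LEFT JOIN keeps every row from `products`; unmatched rows get NULL for `sales`'s columns.
Matching on a.sku >= b.sku. A NULL in a compared column never satisfies the condition.
- a[0] sku=GN → 3 match(es) in b → 3 row(s).
- a[1] sku=CR → 2 match(es) in b → 2 row(s).
- a[2] sku=NULL → no match; kept with NULLs on the b side.
- a[3] sku=GN → 3 match(es) in b → 3 row(s).
- a[4] sku=GN → 3 match(es) in b → 3 row(s).
- a[5] sku=CR → 2 match(es) in b → 2 row(s).
- a[6] sku=AX → 2 match(es) in b → 2 row(s).
- a[7] sku=GN → 3 match(es) in b → 3 row(s).

NULL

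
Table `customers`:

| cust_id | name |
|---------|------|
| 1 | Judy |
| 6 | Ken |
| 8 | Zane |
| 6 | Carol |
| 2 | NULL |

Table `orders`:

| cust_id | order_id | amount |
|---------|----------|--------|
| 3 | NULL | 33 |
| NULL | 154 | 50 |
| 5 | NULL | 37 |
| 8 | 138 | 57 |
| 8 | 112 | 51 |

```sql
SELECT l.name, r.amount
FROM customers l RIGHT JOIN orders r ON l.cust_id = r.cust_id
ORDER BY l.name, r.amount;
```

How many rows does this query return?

RIGHT JOIN keeps every row from `orders`; unmatched rows get NULL for `customers`'s columns.
Matching on l.cust_id = r.cust_id. A NULL in a compared column never satisfies the condition.
- l row (cust_id=1): no match.
- l row (cust_id=6): no match.
- l row (cust_id=8): matches 2 r row(s) → 2 output row(s).
- l row (cust_id=6): no match.
- l row (cust_id=2): no match.
- 3 r row(s) had no l match → kept, l columns NULL.
Total: 2 matched + 3 padded = 5 rows.

5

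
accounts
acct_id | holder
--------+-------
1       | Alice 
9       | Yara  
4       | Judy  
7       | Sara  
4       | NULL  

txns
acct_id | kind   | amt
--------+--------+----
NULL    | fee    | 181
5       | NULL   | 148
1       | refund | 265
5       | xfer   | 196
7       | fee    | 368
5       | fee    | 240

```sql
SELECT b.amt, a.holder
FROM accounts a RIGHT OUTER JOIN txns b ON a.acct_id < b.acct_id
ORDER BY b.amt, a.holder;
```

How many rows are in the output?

RIGHT JOIN keeps every row from `txns`; unmatched rows get NULL for `accounts`'s columns.
Matching on a.acct_id < b.acct_id. A NULL in a compared column never satisfies the condition.
- a[0] acct_id=1 → 4 match(es) in b → 4 row(s).
- a[1] acct_id=9 → no match.
- a[2] acct_id=4 → 4 match(es) in b → 4 row(s).
- a[3] acct_id=7 → no match.
- a[4] acct_id=4 → 4 match(es) in b → 4 row(s).
- plus 2 unmatched b row(s), each kept with NULL a columns.
Total: 12 matched + 2 padded = 14 rows.

14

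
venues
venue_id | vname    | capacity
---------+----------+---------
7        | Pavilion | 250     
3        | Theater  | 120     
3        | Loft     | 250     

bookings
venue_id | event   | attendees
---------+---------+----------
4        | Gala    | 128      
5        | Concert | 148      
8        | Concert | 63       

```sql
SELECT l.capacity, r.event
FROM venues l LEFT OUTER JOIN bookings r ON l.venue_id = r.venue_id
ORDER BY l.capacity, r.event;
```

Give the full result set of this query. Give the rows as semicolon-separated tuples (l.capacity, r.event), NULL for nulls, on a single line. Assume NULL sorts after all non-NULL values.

(120, NULL); (250, NULL); (250, NULL)

LEFT JOIN keeps every row from `venues`; unmatched rows get NULL for `bookings`'s columns.
Matching on l.venue_id = r.venue_id.
Matched pairs: 0; unmatched l rows kept: 3.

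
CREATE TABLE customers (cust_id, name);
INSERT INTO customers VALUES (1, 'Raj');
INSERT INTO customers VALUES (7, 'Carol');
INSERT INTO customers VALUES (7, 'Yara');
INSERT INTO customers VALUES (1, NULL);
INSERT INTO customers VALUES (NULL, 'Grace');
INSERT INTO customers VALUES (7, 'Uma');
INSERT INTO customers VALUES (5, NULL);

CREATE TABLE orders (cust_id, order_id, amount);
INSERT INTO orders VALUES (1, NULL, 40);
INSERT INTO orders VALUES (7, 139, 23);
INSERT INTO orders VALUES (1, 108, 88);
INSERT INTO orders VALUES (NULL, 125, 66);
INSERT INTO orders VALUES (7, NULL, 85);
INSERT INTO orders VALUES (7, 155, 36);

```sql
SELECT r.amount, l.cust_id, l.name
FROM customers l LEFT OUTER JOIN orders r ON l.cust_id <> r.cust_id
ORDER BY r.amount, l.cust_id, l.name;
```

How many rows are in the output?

18

LEFT JOIN keeps every row from `customers`; unmatched rows get NULL for `orders`'s columns.
Matching on l.cust_id <> r.cust_id. A NULL in a compared column never satisfies the condition.
Matched pairs: 17; unmatched l rows kept: 1.
Total: 17 matched + 1 padded = 18 rows.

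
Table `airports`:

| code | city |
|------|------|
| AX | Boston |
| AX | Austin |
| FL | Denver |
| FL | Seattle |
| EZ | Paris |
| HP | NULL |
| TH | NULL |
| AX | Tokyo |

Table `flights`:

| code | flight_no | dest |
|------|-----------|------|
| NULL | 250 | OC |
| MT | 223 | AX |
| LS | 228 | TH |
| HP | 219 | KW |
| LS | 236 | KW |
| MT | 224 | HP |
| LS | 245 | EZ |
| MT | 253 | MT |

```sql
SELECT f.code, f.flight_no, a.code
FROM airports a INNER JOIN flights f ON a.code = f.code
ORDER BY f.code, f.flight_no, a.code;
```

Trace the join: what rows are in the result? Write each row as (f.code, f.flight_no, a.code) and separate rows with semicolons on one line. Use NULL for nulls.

(HP, 219, HP)

INNER JOIN keeps only pairs where the ON condition holds.
Matching on a.code = f.code. A NULL in a compared column never satisfies the condition.
- code=AX: no matching f row, dropped.
- code=AX: no matching f row, dropped.
- code=FL: no matching f row, dropped.
- code=FL: no matching f row, dropped.
- code=EZ: no matching f row, dropped.
- code=HP: 1 matching f row(s), so 1 row(s) emitted.
- code=TH: no matching f row, dropped.
- code=AX: no matching f row, dropped.
After projecting and ordering:
f.code | f.flight_no | a.code
HP | 219 | HP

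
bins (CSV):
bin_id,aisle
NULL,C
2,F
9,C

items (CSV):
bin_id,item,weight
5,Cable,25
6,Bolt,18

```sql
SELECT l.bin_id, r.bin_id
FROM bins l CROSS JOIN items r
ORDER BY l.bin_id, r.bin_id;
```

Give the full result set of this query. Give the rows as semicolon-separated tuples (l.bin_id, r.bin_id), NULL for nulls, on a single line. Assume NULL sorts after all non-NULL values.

CROSS JOIN pairs every row of `bins` with every row of `items`: 3 × 2 = 6 rows.
After projecting and ordering:
l.bin_id | r.bin_id
2 | 5
2 | 6
9 | 5
9 | 6
NULL | 5
NULL | 6

(2, 5); (2, 6); (9, 5); (9, 6); (NULL, 5); (NULL, 6)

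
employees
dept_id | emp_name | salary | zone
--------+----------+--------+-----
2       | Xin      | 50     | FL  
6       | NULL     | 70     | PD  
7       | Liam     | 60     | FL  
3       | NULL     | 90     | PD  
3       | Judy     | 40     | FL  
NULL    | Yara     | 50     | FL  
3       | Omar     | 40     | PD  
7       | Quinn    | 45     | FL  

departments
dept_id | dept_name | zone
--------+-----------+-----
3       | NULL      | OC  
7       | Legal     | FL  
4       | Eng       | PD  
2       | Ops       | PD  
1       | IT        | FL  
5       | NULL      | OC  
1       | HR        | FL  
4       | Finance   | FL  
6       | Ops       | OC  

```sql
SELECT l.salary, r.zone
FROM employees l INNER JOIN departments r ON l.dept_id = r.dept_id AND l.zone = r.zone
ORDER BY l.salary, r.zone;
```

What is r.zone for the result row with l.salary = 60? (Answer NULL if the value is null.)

INNER JOIN keeps only pairs where the ON condition holds.
Matching on l.dept_id = r.dept_id AND l.zone = r.zone. A NULL in a compared column never satisfies the condition.
- dept_id=2, zone=FL: no matching r row, dropped.
- dept_id=6, zone=PD: no matching r row, dropped.
- dept_id=7, zone=FL: 1 matching r row(s), so 1 row(s) emitted.
- dept_id=3, zone=PD: no matching r row, dropped.
- dept_id=3, zone=FL: no matching r row, dropped.
- dept_id=NULL, zone=FL: no matching r row, dropped.
- dept_id=3, zone=PD: no matching r row, dropped.
- dept_id=7, zone=FL: 1 matching r row(s), so 1 row(s) emitted.

FL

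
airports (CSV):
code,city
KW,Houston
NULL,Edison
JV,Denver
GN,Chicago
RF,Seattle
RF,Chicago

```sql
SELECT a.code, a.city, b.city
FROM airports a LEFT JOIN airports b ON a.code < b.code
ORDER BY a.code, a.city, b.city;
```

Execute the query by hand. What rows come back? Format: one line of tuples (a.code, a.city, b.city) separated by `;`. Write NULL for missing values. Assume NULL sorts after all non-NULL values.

(GN, Chicago, Chicago); (GN, Chicago, Denver); (GN, Chicago, Houston); (GN, Chicago, Seattle); (JV, Denver, Chicago); (JV, Denver, Houston); (JV, Denver, Seattle); (KW, Houston, Chicago); (KW, Houston, Seattle); (RF, Chicago, NULL); (RF, Seattle, NULL); (NULL, Edison, NULL)

LEFT JOIN keeps every row from `airports a`; unmatched rows get NULL for `airports b`'s columns.
Matching on a.code < b.code. A NULL in a compared column never satisfies the condition.
- code=KW: 2 matching b row(s), so 2 row(s) emitted.
- code=NULL: no b row matches, row kept with b columns NULL.
- code=JV: 3 matching b row(s), so 3 row(s) emitted.
- code=GN: 4 matching b row(s), so 4 row(s) emitted.
- code=RF: no b row matches, row kept with b columns NULL.
- code=RF: no b row matches, row kept with b columns NULL.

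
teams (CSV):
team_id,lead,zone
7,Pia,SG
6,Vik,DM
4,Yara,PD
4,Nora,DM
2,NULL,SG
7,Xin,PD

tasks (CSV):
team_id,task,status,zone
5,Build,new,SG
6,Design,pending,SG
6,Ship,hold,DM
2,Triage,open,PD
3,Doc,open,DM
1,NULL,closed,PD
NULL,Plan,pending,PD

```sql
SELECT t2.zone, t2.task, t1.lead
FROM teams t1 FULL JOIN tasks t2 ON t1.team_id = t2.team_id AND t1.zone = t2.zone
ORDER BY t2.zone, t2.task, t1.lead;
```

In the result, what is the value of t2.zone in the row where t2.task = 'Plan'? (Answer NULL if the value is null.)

PD

FULL OUTER JOIN keeps every row from both sides; unmatched rows get NULL for the other side's columns.
Matching on t1.team_id = t2.team_id AND t1.zone = t2.zone. A NULL in a compared column never satisfies the condition.
Matched pairs: 1; unmatched t1 rows kept: 5; unmatched t2 rows kept: 6.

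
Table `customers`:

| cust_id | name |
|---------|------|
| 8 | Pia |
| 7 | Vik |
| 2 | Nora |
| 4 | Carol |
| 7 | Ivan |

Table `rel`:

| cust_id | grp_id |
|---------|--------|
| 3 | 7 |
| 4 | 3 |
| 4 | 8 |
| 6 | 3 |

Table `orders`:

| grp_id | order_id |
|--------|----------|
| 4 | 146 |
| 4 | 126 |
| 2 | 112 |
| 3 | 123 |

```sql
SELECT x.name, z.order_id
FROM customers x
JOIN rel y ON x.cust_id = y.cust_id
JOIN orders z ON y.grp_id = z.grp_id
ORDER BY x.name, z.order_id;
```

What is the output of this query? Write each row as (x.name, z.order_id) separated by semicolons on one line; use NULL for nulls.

(Carol, 123)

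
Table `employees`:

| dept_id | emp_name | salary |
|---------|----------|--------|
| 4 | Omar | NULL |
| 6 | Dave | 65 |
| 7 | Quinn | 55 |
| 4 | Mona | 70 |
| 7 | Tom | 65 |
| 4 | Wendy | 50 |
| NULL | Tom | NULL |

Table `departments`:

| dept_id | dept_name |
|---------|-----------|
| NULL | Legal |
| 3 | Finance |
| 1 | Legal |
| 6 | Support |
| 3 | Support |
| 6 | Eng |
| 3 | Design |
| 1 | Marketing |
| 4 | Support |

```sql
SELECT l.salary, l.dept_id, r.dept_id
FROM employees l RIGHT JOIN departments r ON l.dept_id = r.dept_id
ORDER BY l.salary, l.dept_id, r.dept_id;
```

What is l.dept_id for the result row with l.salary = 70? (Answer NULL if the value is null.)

4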